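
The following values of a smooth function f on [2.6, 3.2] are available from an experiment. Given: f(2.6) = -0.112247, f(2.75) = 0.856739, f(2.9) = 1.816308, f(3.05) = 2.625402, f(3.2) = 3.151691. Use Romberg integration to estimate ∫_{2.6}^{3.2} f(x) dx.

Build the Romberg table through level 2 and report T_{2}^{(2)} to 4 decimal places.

T_{0}^{(0)} (trapezoid, 1 panel, h=0.6000): 0.911833
T_{1}^{(0)} (trapezoid, 2 panels, h=0.3000): 1.000809
T_{2}^{(0)} (trapezoid, 4 panels, h=0.1500): 1.022726
T_{1}^{(1)} = 1.000809 + (1.000809 − 0.911833)/3 = 1.030468
T_{2}^{(1)} = 1.022726 + (1.022726 − 1.000809)/3 = 1.030032
T_{2}^{(2)} = 1.030032 + (1.030032 − 1.030468)/15 = 1.030003

1.0300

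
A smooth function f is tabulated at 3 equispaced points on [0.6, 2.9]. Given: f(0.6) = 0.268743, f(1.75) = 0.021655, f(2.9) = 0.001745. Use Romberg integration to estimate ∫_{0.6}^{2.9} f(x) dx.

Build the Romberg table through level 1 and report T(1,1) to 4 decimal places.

T(0,0) (trapezoid, 1 panel, h=2.3000): 0.311061
T(1,0) (trapezoid, 2 panels, h=1.1500): 0.180434
T(1,1) = 0.180434 + (0.180434 − 0.311061)/3 = 0.136892

0.1369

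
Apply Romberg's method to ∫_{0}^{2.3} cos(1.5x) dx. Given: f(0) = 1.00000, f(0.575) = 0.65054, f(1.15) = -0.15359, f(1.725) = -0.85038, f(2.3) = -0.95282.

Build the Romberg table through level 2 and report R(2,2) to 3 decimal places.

-0.202

R(0,0) (trapezoid, 1 panel, h=2.3000): 0.05426
R(1,0) (trapezoid, 2 panels, h=1.1500): -0.14950
R(2,0) (trapezoid, 4 panels, h=0.5750): -0.18966
R(1,1) = -0.14950 + (-0.14950 − 0.05426)/3 = -0.21742
R(2,1) = -0.18966 + (-0.18966 − (-0.14950))/3 = -0.20305
R(2,2) = -0.20305 + (-0.20305 − (-0.21742))/15 = -0.20209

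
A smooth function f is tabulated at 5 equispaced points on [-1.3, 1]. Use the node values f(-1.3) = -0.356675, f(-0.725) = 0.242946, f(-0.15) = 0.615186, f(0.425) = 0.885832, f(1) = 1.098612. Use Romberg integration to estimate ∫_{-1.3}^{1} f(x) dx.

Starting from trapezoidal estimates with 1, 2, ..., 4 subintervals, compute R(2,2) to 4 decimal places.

1.2445

R(0,0) (trapezoid, 1 panel, h=2.3000): 0.853228
R(1,0) (trapezoid, 2 panels, h=1.1500): 1.134078
R(2,0) (trapezoid, 4 panels, h=0.5750): 1.216086
R(1,1) = 1.134078 + (1.134078 − 0.853228)/3 = 1.227695
R(2,1) = 1.216086 + (1.216086 − 1.134078)/3 = 1.243422
R(2,2) = 1.243422 + (1.243422 − 1.227695)/15 = 1.244470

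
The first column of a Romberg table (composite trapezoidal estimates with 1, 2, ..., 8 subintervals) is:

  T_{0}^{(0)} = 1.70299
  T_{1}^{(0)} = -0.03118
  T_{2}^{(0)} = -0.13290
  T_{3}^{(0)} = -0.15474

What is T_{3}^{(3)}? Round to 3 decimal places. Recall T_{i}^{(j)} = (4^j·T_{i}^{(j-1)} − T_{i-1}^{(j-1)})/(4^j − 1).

-0.162

T_{1}^{(1)} = (4·(-0.03118) − 1.70299) / 3 = -0.60924
T_{2}^{(1)} = -0.13290 + (-0.13290 − (-0.03118))/3 = -0.16681
T_{3}^{(1)} = (4·(-0.15474) − (-0.13290)) / 3 = -0.16202
T_{2}^{(2)} = (16·(-0.16681) − (-0.60924)) / 15 = -0.13731
T_{3}^{(2)} = (16·(-0.16202) − (-0.16681)) / 15 = -0.16170
T_{3}^{(3)} = -0.16170 + (-0.16170 − (-0.13731))/63 = -0.16209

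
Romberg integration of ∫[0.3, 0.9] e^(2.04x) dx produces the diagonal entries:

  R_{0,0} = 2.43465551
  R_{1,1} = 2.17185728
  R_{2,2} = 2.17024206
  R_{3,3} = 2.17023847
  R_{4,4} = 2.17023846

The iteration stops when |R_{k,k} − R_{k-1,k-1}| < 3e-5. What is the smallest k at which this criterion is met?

|R_{1,1} − R_{0,0}| = 0.26279823 ≥ 3e-5
|R_{2,2} − R_{1,1}| = 0.00161522 ≥ 3e-5
|R_{3,3} − R_{2,2}| = 0.00000359 < 3e-5

k = 3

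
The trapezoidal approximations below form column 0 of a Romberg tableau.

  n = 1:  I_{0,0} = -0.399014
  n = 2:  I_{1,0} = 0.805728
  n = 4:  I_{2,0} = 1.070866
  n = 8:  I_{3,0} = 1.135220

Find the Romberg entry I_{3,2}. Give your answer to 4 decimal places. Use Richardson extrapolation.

1.1565

Richardson extrapolation on the trapezoidal column (denominator 4−1=3):
I_{2,1} = 1.070866 + (1.070866 − 0.805728)/3 = 1.159245
I_{3,1} = (4·1.135220 − 1.070866) / 3 = 1.156671
I_{3,2} = (16·1.156671 − 1.159245) / 15 = 1.156499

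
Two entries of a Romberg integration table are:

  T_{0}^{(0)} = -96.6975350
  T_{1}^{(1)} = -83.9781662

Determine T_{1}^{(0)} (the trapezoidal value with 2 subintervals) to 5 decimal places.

-87.15801

From T_{1}^{(1)} = (4·T_{1}^{(0)} − T_{0}^{(0)})/3, solve for T_{1}^{(0)}:
4·T_{1}^{(0)} = 3·(-83.9781662) + (-96.6975350) = -348.6320336
T_{1}^{(0)} = -87.1580084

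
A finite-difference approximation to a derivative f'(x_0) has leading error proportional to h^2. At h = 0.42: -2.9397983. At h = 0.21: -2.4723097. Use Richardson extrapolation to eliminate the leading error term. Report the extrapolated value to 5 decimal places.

The leading error scales as h^2; refining by a factor of 2 reduces it by 2^2 = 4.
Extrapolated value = (4·A(h/2) − A(h)) / (4 − 1)
= (4·(-2.4723097) − (-2.9397983)) / 3
= -6.9494405 / 3 = -2.3164802

-2.31648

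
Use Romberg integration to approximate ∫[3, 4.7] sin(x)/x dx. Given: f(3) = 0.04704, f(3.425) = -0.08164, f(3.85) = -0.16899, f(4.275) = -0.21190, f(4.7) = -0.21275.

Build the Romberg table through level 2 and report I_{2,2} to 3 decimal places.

I_{0,0} (trapezoid, 1 panel, h=1.7000): -0.14085
I_{1,0} (trapezoid, 2 panels, h=0.8500): -0.21407
I_{2,0} (trapezoid, 4 panels, h=0.4250): -0.23179
I_{1,1} = -0.21407 + (-0.21407 − (-0.14085))/3 = -0.23848
I_{2,1} = -0.23179 + (-0.23179 − (-0.21407))/3 = -0.23770
I_{2,2} = -0.23770 + (-0.23770 − (-0.23848))/15 = -0.23765

-0.238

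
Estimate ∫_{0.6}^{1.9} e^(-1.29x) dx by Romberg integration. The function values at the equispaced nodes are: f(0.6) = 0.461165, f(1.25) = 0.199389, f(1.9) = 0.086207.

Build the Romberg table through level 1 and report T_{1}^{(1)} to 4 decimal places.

T_{0}^{(0)} (trapezoid, 1 panel, h=1.3000): 0.355792
T_{1}^{(0)} (trapezoid, 2 panels, h=0.6500): 0.307499
T_{1}^{(1)} = 0.307499 + (0.307499 − 0.355792)/3 = 0.291401

0.2914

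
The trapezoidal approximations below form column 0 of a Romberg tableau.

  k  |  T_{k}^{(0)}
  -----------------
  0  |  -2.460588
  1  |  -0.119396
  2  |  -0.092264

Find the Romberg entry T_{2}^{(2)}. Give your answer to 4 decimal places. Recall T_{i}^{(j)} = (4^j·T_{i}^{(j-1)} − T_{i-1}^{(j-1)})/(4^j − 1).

T_{1}^{(1)} = -0.119396 + (-0.119396 − (-2.460588))/3 = 0.661001
T_{2}^{(1)} = (4·(-0.092264) − (-0.119396)) / 3 = -0.083220
T_{2}^{(2)} = (16·(-0.083220) − 0.661001) / 15 = -0.132835
(Column j=1 coincides with Simpson's rule on the same nodes.)

-0.1328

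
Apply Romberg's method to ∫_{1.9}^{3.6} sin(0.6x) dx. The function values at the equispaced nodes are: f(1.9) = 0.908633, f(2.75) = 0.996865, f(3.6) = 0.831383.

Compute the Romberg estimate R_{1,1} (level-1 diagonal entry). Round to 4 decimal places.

R_{0,0} (trapezoid, 1 panel, h=1.7000): 1.479014
R_{1,0} (trapezoid, 2 panels, h=0.8500): 1.586842
R_{1,1} = 1.586842 + (1.586842 − 1.479014)/3 = 1.622785

1.6228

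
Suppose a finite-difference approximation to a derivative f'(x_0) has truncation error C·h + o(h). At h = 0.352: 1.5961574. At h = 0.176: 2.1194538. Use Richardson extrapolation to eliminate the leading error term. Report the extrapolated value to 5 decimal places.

Extrapolated value = (2·A(h/2) − A(h)) / (2 − 1)
= (2·2.1194538 − 1.5961574) / 1
= 2.6427502 / 1 = 2.6427502

2.64275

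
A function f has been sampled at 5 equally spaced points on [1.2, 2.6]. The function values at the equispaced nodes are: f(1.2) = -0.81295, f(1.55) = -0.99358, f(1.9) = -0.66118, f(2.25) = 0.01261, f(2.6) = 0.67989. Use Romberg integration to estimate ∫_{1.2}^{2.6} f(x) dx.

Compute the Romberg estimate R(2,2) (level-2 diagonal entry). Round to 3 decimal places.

-0.626

R(0,0) (trapezoid, 1 panel, h=1.4000): -0.09314
R(1,0) (trapezoid, 2 panels, h=0.7000): -0.50940
R(2,0) (trapezoid, 4 panels, h=0.3500): -0.59804
R(1,1) = -0.50940 + (-0.50940 − (-0.09314))/3 = -0.64815
R(2,1) = -0.59804 + (-0.59804 − (-0.50940))/3 = -0.62759
R(2,2) = -0.62759 + (-0.62759 − (-0.64815))/15 = -0.62622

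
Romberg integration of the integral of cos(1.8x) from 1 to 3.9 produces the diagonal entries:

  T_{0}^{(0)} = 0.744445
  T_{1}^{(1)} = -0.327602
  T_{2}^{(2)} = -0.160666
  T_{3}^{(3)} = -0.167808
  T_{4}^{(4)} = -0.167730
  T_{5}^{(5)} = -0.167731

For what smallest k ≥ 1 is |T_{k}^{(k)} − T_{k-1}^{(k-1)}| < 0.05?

|T_{1}^{(1)} − T_{0}^{(0)}| = 1.072047 ≥ 0.05
|T_{2}^{(2)} − T_{1}^{(1)}| = 0.166936 ≥ 0.05
|T_{3}^{(3)} − T_{2}^{(2)}| = 0.007142 < 0.05

k = 3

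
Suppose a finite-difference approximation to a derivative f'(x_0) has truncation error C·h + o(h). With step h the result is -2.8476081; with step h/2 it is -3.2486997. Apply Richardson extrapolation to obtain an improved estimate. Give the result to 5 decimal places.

Extrapolated value = (2·A(h/2) − A(h)) / (2 − 1)
= (2·(-3.2486997) − (-2.8476081)) / 1
= -3.6497913 / 1 = -3.6497913

-3.64979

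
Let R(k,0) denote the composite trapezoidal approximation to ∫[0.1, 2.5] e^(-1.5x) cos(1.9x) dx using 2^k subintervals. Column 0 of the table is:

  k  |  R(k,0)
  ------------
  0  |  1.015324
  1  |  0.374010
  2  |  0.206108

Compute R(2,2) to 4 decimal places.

R(1,1) = (4·0.374010 − 1.015324) / 3 = 0.160239
R(2,1) = 0.206108 + (0.206108 − 0.374010)/3 = 0.150141
R(2,2) = (16·0.150141 − 0.160239) / 15 = 0.149468
(Column j=1 coincides with Simpson's rule on the same nodes.)

0.1495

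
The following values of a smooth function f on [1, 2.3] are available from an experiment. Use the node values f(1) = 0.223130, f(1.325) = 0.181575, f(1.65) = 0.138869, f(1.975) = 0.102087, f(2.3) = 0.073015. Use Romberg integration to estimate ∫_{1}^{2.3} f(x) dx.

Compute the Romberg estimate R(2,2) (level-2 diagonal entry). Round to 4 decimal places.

R(0,0) (trapezoid, 1 panel, h=1.3000): 0.192494
R(1,0) (trapezoid, 2 panels, h=0.6500): 0.186512
R(2,0) (trapezoid, 4 panels, h=0.3250): 0.185446
R(1,1) = 0.186512 + (0.186512 − 0.192494)/3 = 0.184518
R(2,1) = 0.185446 + (0.185446 − 0.186512)/3 = 0.185091
R(2,2) = 0.185091 + (0.185091 − 0.184518)/15 = 0.185129

0.1851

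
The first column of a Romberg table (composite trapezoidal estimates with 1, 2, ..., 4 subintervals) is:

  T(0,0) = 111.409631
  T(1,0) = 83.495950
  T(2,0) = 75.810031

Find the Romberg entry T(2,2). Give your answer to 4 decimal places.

Richardson extrapolation on the trapezoidal column (denominator 4−1=3):
T(1,1) = 83.495950 + (83.495950 − 111.409631)/3 = 74.191390
T(2,1) = (4·75.810031 − 83.495950) / 3 = 73.248058
T(2,2) = 73.248058 + (73.248058 − 74.191390)/15 = 73.185169

73.1852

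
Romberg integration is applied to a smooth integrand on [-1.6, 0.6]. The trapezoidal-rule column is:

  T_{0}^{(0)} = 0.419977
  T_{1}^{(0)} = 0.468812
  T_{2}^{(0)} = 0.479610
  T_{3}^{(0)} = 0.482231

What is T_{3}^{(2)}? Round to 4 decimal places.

Richardson extrapolation on the trapezoidal column (denominator 4−1=3):
T_{2}^{(1)} = (4·0.479610 − 0.468812) / 3 = 0.483209
T_{3}^{(1)} = (4·0.482231 − 0.479610) / 3 = 0.483105
T_{3}^{(2)} = 0.483105 + (0.483105 − 0.483209)/15 = 0.483098

0.4831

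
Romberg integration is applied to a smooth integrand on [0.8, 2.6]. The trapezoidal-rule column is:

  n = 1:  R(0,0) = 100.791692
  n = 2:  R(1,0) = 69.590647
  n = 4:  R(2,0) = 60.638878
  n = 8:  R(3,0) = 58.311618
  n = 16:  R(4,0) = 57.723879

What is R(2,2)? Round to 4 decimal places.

Richardson extrapolation on the trapezoidal column (denominator 4−1=3):
R(1,1) = (4·69.590647 − 100.791692) / 3 = 59.190299
R(2,1) = 60.638878 + (60.638878 − 69.590647)/3 = 57.654955
R(2,2) = (16·57.654955 − 59.190299) / 15 = 57.552599

57.5526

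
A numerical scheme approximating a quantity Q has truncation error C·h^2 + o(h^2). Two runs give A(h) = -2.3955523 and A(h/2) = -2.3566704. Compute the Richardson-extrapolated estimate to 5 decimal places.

-2.34371

The leading error scales as h^2; refining by a factor of 2 reduces it by 2^2 = 4.
Extrapolated value = (4·A(h/2) − A(h)) / (4 − 1)
= (4·(-2.3566704) − (-2.3955523)) / 3
= -7.0311293 / 3 = -2.3437098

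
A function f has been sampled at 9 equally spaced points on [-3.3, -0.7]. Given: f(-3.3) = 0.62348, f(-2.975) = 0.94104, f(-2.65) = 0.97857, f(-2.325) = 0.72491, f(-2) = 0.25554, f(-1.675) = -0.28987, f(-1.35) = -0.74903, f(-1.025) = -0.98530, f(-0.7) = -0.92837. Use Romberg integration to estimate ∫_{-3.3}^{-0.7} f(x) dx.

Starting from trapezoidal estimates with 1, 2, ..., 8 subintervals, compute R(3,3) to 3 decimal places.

R(0,0) (trapezoid, 1 panel, h=2.6000): -0.39636
R(1,0) (trapezoid, 2 panels, h=1.3000): 0.13402
R(2,0) (trapezoid, 4 panels, h=0.6500): 0.21621
R(3,0) (trapezoid, 8 panels, h=0.3250): 0.23511
R(1,1) = 0.13402 + (0.13402 − (-0.39636))/3 = 0.31081
R(2,1) = 0.21621 + (0.21621 − 0.13402)/3 = 0.24361
R(3,1) = 0.23511 + (0.23511 − 0.21621)/3 = 0.24141
R(2,2) = 0.24361 + (0.24361 − 0.31081)/15 = 0.23913
R(3,2) = 0.24141 + (0.24141 − 0.24361)/15 = 0.24126
R(3,3) = 0.24126 + (0.24126 − 0.23913)/63 = 0.24129

0.241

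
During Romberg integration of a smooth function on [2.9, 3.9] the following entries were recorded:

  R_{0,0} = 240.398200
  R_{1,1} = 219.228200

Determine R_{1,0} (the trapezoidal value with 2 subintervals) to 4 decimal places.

224.5207

From R_{1,1} = (4·R_{1,0} − R_{0,0})/3, solve for R_{1,0}:
4·R_{1,0} = 3·219.228200 + 240.398200 = 898.082800
R_{1,0} = 224.520700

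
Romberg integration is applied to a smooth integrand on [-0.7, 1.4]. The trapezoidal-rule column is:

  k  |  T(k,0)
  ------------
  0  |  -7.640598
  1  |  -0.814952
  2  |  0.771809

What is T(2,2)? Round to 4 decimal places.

Richardson extrapolation on the trapezoidal column (denominator 4−1=3):
T(1,1) = -0.814952 + (-0.814952 − (-7.640598))/3 = 1.460263
T(2,1) = 0.771809 + (0.771809 − (-0.814952))/3 = 1.300729
T(2,2) = 1.300729 + (1.300729 − 1.460263)/15 = 1.290093
(Column j=1 coincides with Simpson's rule on the same nodes.)

1.2901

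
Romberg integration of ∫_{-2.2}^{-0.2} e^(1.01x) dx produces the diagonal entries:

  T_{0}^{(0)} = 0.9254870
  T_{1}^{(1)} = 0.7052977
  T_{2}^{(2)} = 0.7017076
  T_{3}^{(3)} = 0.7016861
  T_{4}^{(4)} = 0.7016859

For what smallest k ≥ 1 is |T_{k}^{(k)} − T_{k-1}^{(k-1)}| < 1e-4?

|T_{1}^{(1)} − T_{0}^{(0)}| = 0.2201893 ≥ 1e-4
|T_{2}^{(2)} − T_{1}^{(1)}| = 0.0035901 ≥ 1e-4
|T_{3}^{(3)} − T_{2}^{(2)}| = 0.0000215 < 1e-4

k = 3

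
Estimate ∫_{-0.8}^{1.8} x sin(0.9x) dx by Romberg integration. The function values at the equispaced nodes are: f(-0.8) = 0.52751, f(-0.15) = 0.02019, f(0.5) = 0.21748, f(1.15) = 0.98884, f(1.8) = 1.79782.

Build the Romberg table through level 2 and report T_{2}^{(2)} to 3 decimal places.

T_{0}^{(0)} (trapezoid, 1 panel, h=2.6000): 3.02293
T_{1}^{(0)} (trapezoid, 2 panels, h=1.3000): 1.79419
T_{2}^{(0)} (trapezoid, 4 panels, h=0.6500): 1.55296
T_{1}^{(1)} = 1.79419 + (1.79419 − 3.02293)/3 = 1.38461
T_{2}^{(1)} = 1.55296 + (1.55296 − 1.79419)/3 = 1.47255
T_{2}^{(2)} = 1.47255 + (1.47255 − 1.38461)/15 = 1.47841

1.478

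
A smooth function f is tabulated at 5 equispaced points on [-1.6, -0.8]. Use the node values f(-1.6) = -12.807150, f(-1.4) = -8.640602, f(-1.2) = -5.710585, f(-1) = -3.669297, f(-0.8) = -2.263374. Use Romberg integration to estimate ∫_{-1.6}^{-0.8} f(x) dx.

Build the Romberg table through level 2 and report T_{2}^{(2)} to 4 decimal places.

-5.0483

T_{0}^{(0)} (trapezoid, 1 panel, h=0.8000): -6.028210
T_{1}^{(0)} (trapezoid, 2 panels, h=0.4000): -5.298339
T_{2}^{(0)} (trapezoid, 4 panels, h=0.2000): -5.111149
T_{1}^{(1)} = -5.298339 + (-5.298339 − (-6.028210))/3 = -5.055049
T_{2}^{(1)} = -5.111149 + (-5.111149 − (-5.298339))/3 = -5.048752
T_{2}^{(2)} = -5.048752 + (-5.048752 − (-5.055049))/15 = -5.048332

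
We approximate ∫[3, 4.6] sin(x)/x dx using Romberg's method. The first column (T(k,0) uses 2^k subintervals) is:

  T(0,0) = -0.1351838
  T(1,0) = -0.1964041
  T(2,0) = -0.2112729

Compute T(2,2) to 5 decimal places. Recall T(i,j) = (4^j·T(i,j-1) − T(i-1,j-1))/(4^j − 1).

-0.21619

T(1,1) = -0.1964041 + (-0.1964041 − (-0.1351838))/3 = -0.2168109
T(2,1) = (4·(-0.2112729) − (-0.1964041)) / 3 = -0.2162292
T(2,2) = -0.2162292 + (-0.2162292 − (-0.2168109))/15 = -0.2161904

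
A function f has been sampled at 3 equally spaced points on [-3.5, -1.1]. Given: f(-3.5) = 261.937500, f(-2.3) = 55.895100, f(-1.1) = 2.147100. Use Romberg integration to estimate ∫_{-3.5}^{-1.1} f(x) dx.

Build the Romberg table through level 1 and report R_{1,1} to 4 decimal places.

195.0660

R_{0,0} (trapezoid, 1 panel, h=2.4000): 316.901520
R_{1,0} (trapezoid, 2 panels, h=1.2000): 225.524880
R_{1,1} = 225.524880 + (225.524880 − 316.901520)/3 = 195.066000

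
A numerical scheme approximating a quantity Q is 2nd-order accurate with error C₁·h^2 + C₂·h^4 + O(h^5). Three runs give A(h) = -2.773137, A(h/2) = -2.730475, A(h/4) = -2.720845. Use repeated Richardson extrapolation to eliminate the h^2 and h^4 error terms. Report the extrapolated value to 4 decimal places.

First eliminate the h^2 term (factor 2^2 = 4):
  B₁ = (4·(-2.730475) − (-2.773137))/3 = -2.716254
  B₂ = (4·(-2.720845) − (-2.730475))/3 = -2.717635
Then eliminate the h^4 term (factor 2^4 = 16):
  (16·(-2.717635) − (-2.716254))/15 = -2.717727

-2.7177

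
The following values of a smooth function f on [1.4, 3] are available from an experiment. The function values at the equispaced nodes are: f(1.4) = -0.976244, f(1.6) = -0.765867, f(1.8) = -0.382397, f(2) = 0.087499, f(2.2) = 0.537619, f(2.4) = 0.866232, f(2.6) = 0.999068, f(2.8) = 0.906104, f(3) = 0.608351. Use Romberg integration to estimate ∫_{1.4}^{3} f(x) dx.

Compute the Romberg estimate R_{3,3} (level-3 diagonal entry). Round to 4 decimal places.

R_{0,0} (trapezoid, 1 panel, h=1.6000): -0.294314
R_{1,0} (trapezoid, 2 panels, h=0.8000): 0.282938
R_{2,0} (trapezoid, 4 panels, h=0.4000): 0.388137
R_{3,0} (trapezoid, 8 panels, h=0.2000): 0.412862
R_{1,1} = 0.282938 + (0.282938 − (-0.294314))/3 = 0.475355
R_{2,1} = 0.388137 + (0.388137 − 0.282938)/3 = 0.423203
R_{3,1} = 0.412862 + (0.412862 − 0.388137)/3 = 0.421104
R_{2,2} = 0.423203 + (0.423203 − 0.475355)/15 = 0.419726
R_{3,2} = 0.421104 + (0.421104 − 0.423203)/15 = 0.420964
R_{3,3} = 0.420964 + (0.420964 − 0.419726)/63 = 0.420984

0.4210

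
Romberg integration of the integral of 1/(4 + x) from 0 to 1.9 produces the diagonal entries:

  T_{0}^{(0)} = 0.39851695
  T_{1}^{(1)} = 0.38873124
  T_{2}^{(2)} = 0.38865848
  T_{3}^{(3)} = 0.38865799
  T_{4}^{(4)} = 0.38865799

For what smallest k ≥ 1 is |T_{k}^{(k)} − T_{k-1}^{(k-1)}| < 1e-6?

k = 3

|T_{1}^{(1)} − T_{0}^{(0)}| = 0.00978571 ≥ 1e-6
|T_{2}^{(2)} − T_{1}^{(1)}| = 0.00007276 ≥ 1e-6
|T_{3}^{(3)} − T_{2}^{(2)}| = 0.00000049 < 1e-6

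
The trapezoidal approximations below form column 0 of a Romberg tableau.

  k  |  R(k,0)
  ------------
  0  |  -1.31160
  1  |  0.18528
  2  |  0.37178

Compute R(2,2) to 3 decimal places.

0.417

Richardson extrapolation on the trapezoidal column (denominator 4−1=3):
R(1,1) = 0.18528 + (0.18528 − (-1.31160))/3 = 0.68424
R(2,1) = (4·0.37178 − 0.18528) / 3 = 0.43395
R(2,2) = (16·0.43395 − 0.68424) / 15 = 0.41726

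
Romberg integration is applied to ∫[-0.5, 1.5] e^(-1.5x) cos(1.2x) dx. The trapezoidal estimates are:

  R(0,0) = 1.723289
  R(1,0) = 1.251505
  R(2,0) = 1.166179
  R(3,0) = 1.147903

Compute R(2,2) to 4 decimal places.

1.1406

Richardson extrapolation on the trapezoidal column (denominator 4−1=3):
R(1,1) = (4·1.251505 − 1.723289) / 3 = 1.094244
R(2,1) = 1.166179 + (1.166179 − 1.251505)/3 = 1.137737
R(2,2) = (16·1.137737 − 1.094244) / 15 = 1.140637
(Column j=1 coincides with Simpson's rule on the same nodes.)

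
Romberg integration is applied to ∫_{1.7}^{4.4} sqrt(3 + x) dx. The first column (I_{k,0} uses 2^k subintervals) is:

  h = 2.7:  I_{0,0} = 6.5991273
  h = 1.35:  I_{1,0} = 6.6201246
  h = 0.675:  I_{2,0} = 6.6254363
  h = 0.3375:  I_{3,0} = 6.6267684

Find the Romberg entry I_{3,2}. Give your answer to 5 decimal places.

Richardson extrapolation on the trapezoidal column (denominator 4−1=3):
I_{2,1} = 6.6254363 + (6.6254363 − 6.6201246)/3 = 6.6272069
I_{3,1} = (4·6.6267684 − 6.6254363) / 3 = 6.6272124
I_{3,2} = 6.6272124 + (6.6272124 − 6.6272069)/15 = 6.6272128

6.62721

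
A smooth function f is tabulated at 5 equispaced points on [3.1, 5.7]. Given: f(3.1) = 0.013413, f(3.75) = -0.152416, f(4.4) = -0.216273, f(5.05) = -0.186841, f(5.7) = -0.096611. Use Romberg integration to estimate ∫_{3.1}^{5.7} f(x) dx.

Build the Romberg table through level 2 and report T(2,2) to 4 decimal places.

-0.4054

T(0,0) (trapezoid, 1 panel, h=2.6000): -0.108157
T(1,0) (trapezoid, 2 panels, h=1.3000): -0.335234
T(2,0) (trapezoid, 4 panels, h=0.6500): -0.388134
T(1,1) = -0.335234 + (-0.335234 − (-0.108157))/3 = -0.410926
T(2,1) = -0.388134 + (-0.388134 − (-0.335234))/3 = -0.405767
T(2,2) = -0.405767 + (-0.405767 − (-0.410926))/15 = -0.405423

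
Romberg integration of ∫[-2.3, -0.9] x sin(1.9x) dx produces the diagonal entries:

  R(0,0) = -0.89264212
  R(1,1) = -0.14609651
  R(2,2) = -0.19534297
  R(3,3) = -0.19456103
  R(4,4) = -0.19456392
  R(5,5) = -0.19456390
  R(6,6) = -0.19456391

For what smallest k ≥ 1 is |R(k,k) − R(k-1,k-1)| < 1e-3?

k = 3

|R(1,1) − R(0,0)| = 0.74654561 ≥ 1e-3
|R(2,2) − R(1,1)| = 0.04924646 ≥ 1e-3
|R(3,3) − R(2,2)| = 0.00078194 < 1e-3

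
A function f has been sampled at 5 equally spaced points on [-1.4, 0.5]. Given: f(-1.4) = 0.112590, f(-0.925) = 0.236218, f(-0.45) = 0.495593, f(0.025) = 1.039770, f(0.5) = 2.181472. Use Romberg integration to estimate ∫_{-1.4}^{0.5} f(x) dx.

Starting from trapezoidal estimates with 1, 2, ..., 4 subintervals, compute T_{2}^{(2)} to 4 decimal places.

T_{0}^{(0)} (trapezoid, 1 panel, h=1.9000): 2.179359
T_{1}^{(0)} (trapezoid, 2 panels, h=0.9500): 1.560493
T_{2}^{(0)} (trapezoid, 4 panels, h=0.4750): 1.386341
T_{1}^{(1)} = 1.560493 + (1.560493 − 2.179359)/3 = 1.354204
T_{2}^{(1)} = 1.386341 + (1.386341 − 1.560493)/3 = 1.328290
T_{2}^{(2)} = 1.328290 + (1.328290 − 1.354204)/15 = 1.326562

1.3266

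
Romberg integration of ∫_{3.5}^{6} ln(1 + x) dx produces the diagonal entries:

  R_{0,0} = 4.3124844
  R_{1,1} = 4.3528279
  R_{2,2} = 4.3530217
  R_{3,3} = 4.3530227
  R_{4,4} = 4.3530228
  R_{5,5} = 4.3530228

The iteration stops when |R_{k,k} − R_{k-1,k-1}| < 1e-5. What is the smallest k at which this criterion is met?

k = 3

|R_{1,1} − R_{0,0}| = 0.0403435 ≥ 1e-5
|R_{2,2} − R_{1,1}| = 0.0001938 ≥ 1e-5
|R_{3,3} − R_{2,2}| = 0.0000010 < 1e-5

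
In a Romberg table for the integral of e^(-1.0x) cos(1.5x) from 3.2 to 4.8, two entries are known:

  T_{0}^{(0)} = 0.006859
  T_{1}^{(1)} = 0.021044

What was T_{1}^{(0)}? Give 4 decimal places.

From T_{1}^{(1)} = (4·T_{1}^{(0)} − T_{0}^{(0)})/3, solve for T_{1}^{(0)}:
4·T_{1}^{(0)} = 3·0.021044 + 0.006859 = 0.069991
T_{1}^{(0)} = 0.017498

0.0175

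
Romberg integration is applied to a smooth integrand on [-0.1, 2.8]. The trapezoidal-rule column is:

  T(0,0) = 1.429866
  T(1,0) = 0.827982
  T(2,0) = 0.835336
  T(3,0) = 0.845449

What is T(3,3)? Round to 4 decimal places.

Richardson extrapolation on the trapezoidal column (denominator 4−1=3):
T(1,1) = 0.827982 + (0.827982 − 1.429866)/3 = 0.627354
T(2,1) = (4·0.835336 − 0.827982) / 3 = 0.837787
T(3,1) = 0.845449 + (0.845449 − 0.835336)/3 = 0.848820
T(2,2) = 0.837787 + (0.837787 − 0.627354)/15 = 0.851816
T(3,2) = (16·0.848820 − 0.837787) / 15 = 0.849556
T(3,3) = 0.849556 + (0.849556 − 0.851816)/63 = 0.849520

0.8495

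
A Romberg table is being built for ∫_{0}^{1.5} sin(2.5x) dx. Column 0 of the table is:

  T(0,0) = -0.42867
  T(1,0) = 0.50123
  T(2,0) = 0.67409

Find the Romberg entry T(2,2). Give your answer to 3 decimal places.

T(1,1) = (4·0.50123 − (-0.42867)) / 3 = 0.81120
T(2,1) = (4·0.67409 − 0.50123) / 3 = 0.73171
T(2,2) = (16·0.73171 − 0.81120) / 15 = 0.72641

0.726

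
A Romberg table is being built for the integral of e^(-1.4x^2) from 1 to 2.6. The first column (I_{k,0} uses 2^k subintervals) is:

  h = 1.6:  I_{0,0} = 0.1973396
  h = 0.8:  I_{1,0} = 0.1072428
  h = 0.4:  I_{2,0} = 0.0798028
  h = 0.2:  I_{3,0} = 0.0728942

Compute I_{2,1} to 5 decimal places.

Richardson extrapolation on the trapezoidal column (denominator 4−1=3):
I_{2,1} = 0.0798028 + (0.0798028 − 0.1072428)/3 = 0.0706561

0.07066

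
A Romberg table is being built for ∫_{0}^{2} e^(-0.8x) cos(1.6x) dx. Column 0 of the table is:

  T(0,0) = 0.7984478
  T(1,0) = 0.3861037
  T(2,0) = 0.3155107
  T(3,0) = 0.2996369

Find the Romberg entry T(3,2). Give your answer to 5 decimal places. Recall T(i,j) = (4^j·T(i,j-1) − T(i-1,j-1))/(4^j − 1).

Richardson extrapolation on the trapezoidal column (denominator 4−1=3):
T(2,1) = 0.3155107 + (0.3155107 − 0.3861037)/3 = 0.2919797
T(3,1) = 0.2996369 + (0.2996369 − 0.3155107)/3 = 0.2943456
T(3,2) = 0.2943456 + (0.2943456 − 0.2919797)/15 = 0.2945033

0.29450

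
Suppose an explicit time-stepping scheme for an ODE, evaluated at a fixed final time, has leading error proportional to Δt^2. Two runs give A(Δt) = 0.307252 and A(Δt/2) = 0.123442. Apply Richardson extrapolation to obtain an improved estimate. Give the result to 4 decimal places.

0.0622

The leading error scales as Δt^2; refining by a factor of 2 reduces it by 2^2 = 4.
Extrapolated value = (4·A(Δt/2) − A(Δt)) / (4 − 1)
= (4·0.123442 − 0.307252) / 3
= 0.186516 / 3 = 0.062172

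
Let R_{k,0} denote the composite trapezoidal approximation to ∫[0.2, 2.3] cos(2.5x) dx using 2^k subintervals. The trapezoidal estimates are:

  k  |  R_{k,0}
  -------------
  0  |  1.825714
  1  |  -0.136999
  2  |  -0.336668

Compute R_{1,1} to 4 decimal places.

R_{1,1} = -0.136999 + (-0.136999 − 1.825714)/3 = -0.791237

-0.7912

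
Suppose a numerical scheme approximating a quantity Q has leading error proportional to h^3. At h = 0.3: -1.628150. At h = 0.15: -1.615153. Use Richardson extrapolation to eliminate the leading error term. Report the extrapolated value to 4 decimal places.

Extrapolated value = (8·A(h/2) − A(h)) / (8 − 1)
= (8·(-1.615153) − (-1.628150)) / 7
= -11.293074 / 7 = -1.613296

-1.6133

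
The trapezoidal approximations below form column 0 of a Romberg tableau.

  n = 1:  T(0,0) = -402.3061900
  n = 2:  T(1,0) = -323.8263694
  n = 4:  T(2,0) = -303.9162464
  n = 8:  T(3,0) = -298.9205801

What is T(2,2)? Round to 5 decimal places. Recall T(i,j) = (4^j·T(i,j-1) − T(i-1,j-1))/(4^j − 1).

-297.25375

T(1,1) = (4·(-323.8263694) − (-402.3061900)) / 3 = -297.6664292
T(2,1) = (4·(-303.9162464) − (-323.8263694)) / 3 = -297.2795387
T(2,2) = -297.2795387 + (-297.2795387 − (-297.6664292))/15 = -297.2537460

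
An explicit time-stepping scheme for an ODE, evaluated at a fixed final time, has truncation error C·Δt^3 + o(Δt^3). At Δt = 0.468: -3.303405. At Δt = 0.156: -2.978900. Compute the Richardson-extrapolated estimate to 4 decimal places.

The leading error scales as Δt^3; refining by a factor of 3 reduces it by 3^3 = 27.
Extrapolated value = (27·A(Δt/3) − A(Δt)) / (27 − 1)
= (27·(-2.978900) − (-3.303405)) / 26
= -77.126895 / 26 = -2.966419

-2.9664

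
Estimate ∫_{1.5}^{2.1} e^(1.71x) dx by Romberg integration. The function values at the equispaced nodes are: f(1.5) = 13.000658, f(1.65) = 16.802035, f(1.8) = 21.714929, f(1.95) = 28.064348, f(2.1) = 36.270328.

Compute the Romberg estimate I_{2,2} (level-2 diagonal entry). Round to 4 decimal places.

13.6080

I_{0,0} (trapezoid, 1 panel, h=0.6000): 14.781296
I_{1,0} (trapezoid, 2 panels, h=0.3000): 13.905127
I_{2,0} (trapezoid, 4 panels, h=0.1500): 13.682521
I_{1,1} = 13.905127 + (13.905127 − 14.781296)/3 = 13.613071
I_{2,1} = 13.682521 + (13.682521 − 13.905127)/3 = 13.608319
I_{2,2} = 13.608319 + (13.608319 − 13.613071)/15 = 13.608002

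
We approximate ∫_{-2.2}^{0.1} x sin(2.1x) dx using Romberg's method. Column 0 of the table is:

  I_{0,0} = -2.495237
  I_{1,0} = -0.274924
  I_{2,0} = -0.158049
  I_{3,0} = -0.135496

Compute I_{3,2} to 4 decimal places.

-0.1286

Richardson extrapolation on the trapezoidal column (denominator 4−1=3):
I_{2,1} = -0.158049 + (-0.158049 − (-0.274924))/3 = -0.119091
I_{3,1} = (4·(-0.135496) − (-0.158049)) / 3 = -0.127978
I_{3,2} = -0.127978 + (-0.127978 − (-0.119091))/15 = -0.128570
(Column j=1 coincides with Simpson's rule on the same nodes.)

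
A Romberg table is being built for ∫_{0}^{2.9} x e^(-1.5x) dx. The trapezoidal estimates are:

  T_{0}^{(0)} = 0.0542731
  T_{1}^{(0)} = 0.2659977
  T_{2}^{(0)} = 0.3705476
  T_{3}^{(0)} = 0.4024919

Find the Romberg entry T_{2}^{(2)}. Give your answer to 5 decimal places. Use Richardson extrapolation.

Richardson extrapolation on the trapezoidal column (denominator 4−1=3):
T_{1}^{(1)} = (4·0.2659977 − 0.0542731) / 3 = 0.3365726
T_{2}^{(1)} = 0.3705476 + (0.3705476 − 0.2659977)/3 = 0.4053976
T_{2}^{(2)} = (16·0.4053976 − 0.3365726) / 15 = 0.4099859
(Column j=1 coincides with Simpson's rule on the same nodes.)

0.40999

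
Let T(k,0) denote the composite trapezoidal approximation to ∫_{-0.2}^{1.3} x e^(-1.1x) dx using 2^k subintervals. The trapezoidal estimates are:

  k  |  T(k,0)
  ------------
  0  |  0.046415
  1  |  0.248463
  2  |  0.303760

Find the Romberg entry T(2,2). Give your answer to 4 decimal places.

0.3226

Richardson extrapolation on the trapezoidal column (denominator 4−1=3):
T(1,1) = 0.248463 + (0.248463 − 0.046415)/3 = 0.315812
T(2,1) = (4·0.303760 − 0.248463) / 3 = 0.322192
T(2,2) = (16·0.322192 − 0.315812) / 15 = 0.322617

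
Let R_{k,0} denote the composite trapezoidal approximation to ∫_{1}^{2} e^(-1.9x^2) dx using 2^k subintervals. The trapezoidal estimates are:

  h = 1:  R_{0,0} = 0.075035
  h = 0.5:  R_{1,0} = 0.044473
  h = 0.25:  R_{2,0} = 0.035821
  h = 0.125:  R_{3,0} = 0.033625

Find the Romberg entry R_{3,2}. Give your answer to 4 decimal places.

0.0329

Richardson extrapolation on the trapezoidal column (denominator 4−1=3):
R_{2,1} = (4·0.035821 − 0.044473) / 3 = 0.032937
R_{3,1} = 0.033625 + (0.033625 − 0.035821)/3 = 0.032893
R_{3,2} = 0.032893 + (0.032893 − 0.032937)/15 = 0.032890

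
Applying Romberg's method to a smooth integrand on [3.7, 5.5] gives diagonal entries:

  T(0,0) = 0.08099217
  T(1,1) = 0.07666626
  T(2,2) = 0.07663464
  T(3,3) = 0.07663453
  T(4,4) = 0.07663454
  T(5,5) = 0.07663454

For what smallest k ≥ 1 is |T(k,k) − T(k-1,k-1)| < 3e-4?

|T(1,1) − T(0,0)| = 0.00432591 ≥ 3e-4
|T(2,2) − T(1,1)| = 0.00003162 < 3e-4

k = 2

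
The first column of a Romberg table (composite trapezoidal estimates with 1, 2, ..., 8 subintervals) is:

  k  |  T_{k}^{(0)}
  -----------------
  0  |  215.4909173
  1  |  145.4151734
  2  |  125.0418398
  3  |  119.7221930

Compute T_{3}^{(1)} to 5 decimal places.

117.94898

Richardson extrapolation on the trapezoidal column (denominator 4−1=3):
T_{3}^{(1)} = (4·119.7221930 − 125.0418398) / 3 = 117.9489774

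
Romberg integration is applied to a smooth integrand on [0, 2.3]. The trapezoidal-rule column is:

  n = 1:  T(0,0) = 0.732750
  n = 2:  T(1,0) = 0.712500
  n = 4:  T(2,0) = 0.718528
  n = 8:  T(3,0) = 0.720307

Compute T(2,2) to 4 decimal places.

0.7215

T(1,1) = (4·0.712500 − 0.732750) / 3 = 0.705750
T(2,1) = (4·0.718528 − 0.712500) / 3 = 0.720537
T(2,2) = (16·0.720537 − 0.705750) / 15 = 0.721523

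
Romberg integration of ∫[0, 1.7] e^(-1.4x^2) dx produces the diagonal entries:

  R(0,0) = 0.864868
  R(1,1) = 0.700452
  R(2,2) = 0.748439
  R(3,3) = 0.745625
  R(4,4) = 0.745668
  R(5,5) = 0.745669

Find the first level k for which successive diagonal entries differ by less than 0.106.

|R(1,1) − R(0,0)| = 0.164416 ≥ 0.106
|R(2,2) − R(1,1)| = 0.047987 < 0.106

k = 2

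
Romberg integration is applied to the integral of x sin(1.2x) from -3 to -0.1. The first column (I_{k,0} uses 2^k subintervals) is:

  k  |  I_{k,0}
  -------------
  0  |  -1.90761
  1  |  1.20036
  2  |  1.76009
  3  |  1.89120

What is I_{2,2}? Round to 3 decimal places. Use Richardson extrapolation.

I_{1,1} = 1.20036 + (1.20036 − (-1.90761))/3 = 2.23635
I_{2,1} = (4·1.76009 − 1.20036) / 3 = 1.94667
I_{2,2} = (16·1.94667 − 2.23635) / 15 = 1.92736

1.927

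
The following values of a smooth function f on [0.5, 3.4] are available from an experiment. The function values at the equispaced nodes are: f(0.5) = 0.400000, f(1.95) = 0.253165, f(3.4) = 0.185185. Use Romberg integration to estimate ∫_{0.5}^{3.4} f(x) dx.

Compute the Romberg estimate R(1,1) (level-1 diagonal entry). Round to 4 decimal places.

0.7723

R(0,0) (trapezoid, 1 panel, h=2.9000): 0.848518
R(1,0) (trapezoid, 2 panels, h=1.4500): 0.791348
R(1,1) = 0.791348 + (0.791348 − 0.848518)/3 = 0.772291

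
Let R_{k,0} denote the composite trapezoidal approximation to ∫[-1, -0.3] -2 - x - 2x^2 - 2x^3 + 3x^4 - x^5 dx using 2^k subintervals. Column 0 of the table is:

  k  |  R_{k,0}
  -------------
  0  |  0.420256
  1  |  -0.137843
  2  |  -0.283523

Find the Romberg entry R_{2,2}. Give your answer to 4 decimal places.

-0.3326

R_{1,1} = -0.137843 + (-0.137843 − 0.420256)/3 = -0.323876
R_{2,1} = -0.283523 + (-0.283523 − (-0.137843))/3 = -0.332083
R_{2,2} = -0.332083 + (-0.332083 − (-0.323876))/15 = -0.332630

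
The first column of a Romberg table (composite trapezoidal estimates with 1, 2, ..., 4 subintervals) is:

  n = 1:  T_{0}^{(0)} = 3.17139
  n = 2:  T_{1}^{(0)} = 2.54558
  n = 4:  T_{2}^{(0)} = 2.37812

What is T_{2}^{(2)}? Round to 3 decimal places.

T_{1}^{(1)} = 2.54558 + (2.54558 − 3.17139)/3 = 2.33698
T_{2}^{(1)} = (4·2.37812 − 2.54558) / 3 = 2.32230
T_{2}^{(2)} = 2.32230 + (2.32230 − 2.33698)/15 = 2.32132

2.321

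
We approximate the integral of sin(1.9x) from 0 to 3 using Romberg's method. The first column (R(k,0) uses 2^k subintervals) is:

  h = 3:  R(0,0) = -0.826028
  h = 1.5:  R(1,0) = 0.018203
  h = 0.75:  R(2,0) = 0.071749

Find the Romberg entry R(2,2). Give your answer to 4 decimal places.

0.0756

Richardson extrapolation on the trapezoidal column (denominator 4−1=3):
R(1,1) = 0.018203 + (0.018203 − (-0.826028))/3 = 0.299613
R(2,1) = 0.071749 + (0.071749 − 0.018203)/3 = 0.089598
R(2,2) = 0.089598 + (0.089598 − 0.299613)/15 = 0.075597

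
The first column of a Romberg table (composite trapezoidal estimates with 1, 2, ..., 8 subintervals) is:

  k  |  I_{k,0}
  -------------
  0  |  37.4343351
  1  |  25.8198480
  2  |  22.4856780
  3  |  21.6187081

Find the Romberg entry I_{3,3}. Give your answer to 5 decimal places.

I_{1,1} = 25.8198480 + (25.8198480 − 37.4343351)/3 = 21.9483523
I_{2,1} = 22.4856780 + (22.4856780 − 25.8198480)/3 = 21.3742880
I_{3,1} = 21.6187081 + (21.6187081 − 22.4856780)/3 = 21.3297181
I_{2,2} = (16·21.3742880 − 21.9483523) / 15 = 21.3360170
I_{3,2} = 21.3297181 + (21.3297181 − 21.3742880)/15 = 21.3267468
I_{3,3} = 21.3267468 + (21.3267468 − 21.3360170)/63 = 21.3265997

21.32660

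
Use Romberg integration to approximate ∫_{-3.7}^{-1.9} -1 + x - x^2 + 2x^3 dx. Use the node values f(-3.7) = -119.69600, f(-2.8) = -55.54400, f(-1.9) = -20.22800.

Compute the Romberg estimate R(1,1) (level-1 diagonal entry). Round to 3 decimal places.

R(0,0) (trapezoid, 1 panel, h=1.8000): -125.93160
R(1,0) (trapezoid, 2 panels, h=0.9000): -112.95540
R(1,1) = -112.95540 + (-112.95540 − (-125.93160))/3 = -108.63000

-108.630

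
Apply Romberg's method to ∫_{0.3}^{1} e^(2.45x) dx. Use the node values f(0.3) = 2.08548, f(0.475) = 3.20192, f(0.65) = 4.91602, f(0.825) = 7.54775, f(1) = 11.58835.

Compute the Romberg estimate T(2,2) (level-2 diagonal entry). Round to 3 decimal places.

3.879

T(0,0) (trapezoid, 1 panel, h=0.7000): 4.78584
T(1,0) (trapezoid, 2 panels, h=0.3500): 4.11353
T(2,0) (trapezoid, 4 panels, h=0.1750): 3.93796
T(1,1) = 4.11353 + (4.11353 − 4.78584)/3 = 3.88943
T(2,1) = 3.93796 + (3.93796 − 4.11353)/3 = 3.87944
T(2,2) = 3.87944 + (3.87944 − 3.88943)/15 = 3.87877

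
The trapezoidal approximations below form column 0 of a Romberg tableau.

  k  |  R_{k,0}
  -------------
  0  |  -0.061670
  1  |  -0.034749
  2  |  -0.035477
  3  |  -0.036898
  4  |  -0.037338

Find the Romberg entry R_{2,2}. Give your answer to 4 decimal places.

Richardson extrapolation on the trapezoidal column (denominator 4−1=3):
R_{1,1} = -0.034749 + (-0.034749 − (-0.061670))/3 = -0.025775
R_{2,1} = -0.035477 + (-0.035477 − (-0.034749))/3 = -0.035720
R_{2,2} = -0.035720 + (-0.035720 − (-0.025775))/15 = -0.036383

-0.0364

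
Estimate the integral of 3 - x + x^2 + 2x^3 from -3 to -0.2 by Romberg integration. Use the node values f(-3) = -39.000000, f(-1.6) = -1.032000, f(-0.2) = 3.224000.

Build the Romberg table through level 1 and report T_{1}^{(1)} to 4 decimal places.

-18.6219

T_{0}^{(0)} (trapezoid, 1 panel, h=2.8000): -50.086400
T_{1}^{(0)} (trapezoid, 2 panels, h=1.4000): -26.488000
T_{1}^{(1)} = -26.488000 + (-26.488000 − (-50.086400))/3 = -18.621867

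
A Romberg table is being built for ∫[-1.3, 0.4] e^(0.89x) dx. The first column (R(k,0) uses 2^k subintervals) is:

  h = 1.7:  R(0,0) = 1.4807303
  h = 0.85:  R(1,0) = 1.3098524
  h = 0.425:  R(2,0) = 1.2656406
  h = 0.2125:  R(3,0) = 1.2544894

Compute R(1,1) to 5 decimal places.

1.25289

R(1,1) = (4·1.3098524 − 1.4807303) / 3 = 1.2528931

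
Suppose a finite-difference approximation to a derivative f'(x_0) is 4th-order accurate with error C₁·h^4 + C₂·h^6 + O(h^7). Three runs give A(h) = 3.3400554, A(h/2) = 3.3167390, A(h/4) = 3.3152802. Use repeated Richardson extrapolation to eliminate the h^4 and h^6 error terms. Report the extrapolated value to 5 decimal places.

First eliminate the h^4 term (factor 2^4 = 16):
  B₁ = (16·3.3167390 − 3.3400554)/15 = 3.3151846
  B₂ = (16·3.3152802 − 3.3167390)/15 = 3.3151829
Then eliminate the h^6 term (factor 2^6 = 64):
  (64·3.3151829 − 3.3151846)/63 = 3.3151829

3.31518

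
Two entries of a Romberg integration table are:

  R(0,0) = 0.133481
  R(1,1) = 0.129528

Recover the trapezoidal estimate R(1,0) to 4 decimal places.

0.1305

From R(1,1) = (4·R(1,0) − R(0,0))/3, solve for R(1,0):
4·R(1,0) = 3·0.129528 + 0.133481 = 0.522065
R(1,0) = 0.130516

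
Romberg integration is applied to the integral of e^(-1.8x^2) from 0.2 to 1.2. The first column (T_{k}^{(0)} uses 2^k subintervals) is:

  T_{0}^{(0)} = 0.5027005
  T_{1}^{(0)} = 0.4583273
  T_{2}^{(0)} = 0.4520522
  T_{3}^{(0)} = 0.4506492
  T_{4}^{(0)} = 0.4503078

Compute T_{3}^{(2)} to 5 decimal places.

0.45020

Richardson extrapolation on the trapezoidal column (denominator 4−1=3):
T_{2}^{(1)} = (4·0.4520522 − 0.4583273) / 3 = 0.4499605
T_{3}^{(1)} = (4·0.4506492 − 0.4520522) / 3 = 0.4501815
T_{3}^{(2)} = (16·0.4501815 − 0.4499605) / 15 = 0.4501962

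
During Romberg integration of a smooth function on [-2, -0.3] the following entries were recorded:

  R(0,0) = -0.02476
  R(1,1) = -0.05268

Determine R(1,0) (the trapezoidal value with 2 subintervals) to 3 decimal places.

From R(1,1) = (4·R(1,0) − R(0,0))/3, solve for R(1,0):
4·R(1,0) = 3·(-0.05268) + (-0.02476) = -0.18280
R(1,0) = -0.04570

-0.046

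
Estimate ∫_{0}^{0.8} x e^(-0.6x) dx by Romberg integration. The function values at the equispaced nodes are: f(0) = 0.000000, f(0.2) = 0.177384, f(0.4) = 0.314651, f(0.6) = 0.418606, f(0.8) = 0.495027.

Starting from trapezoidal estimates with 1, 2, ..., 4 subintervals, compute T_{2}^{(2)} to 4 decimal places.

T_{0}^{(0)} (trapezoid, 1 panel, h=0.8000): 0.198011
T_{1}^{(0)} (trapezoid, 2 panels, h=0.4000): 0.224866
T_{2}^{(0)} (trapezoid, 4 panels, h=0.2000): 0.231631
T_{1}^{(1)} = 0.224866 + (0.224866 − 0.198011)/3 = 0.233818
T_{2}^{(1)} = 0.231631 + (0.231631 − 0.224866)/3 = 0.233886
T_{2}^{(2)} = 0.233886 + (0.233886 − 0.233818)/15 = 0.233891

0.2339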